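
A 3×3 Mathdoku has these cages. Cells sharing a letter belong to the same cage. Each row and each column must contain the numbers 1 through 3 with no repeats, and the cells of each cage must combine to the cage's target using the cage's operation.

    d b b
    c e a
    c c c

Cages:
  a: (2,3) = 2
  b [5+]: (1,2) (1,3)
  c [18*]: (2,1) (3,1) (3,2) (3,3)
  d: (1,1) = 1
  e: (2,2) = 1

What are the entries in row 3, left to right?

Cage d is given, so (1,1) = 1.
Cage c has product 18, leaving (2,1) = 3.
Cage e is a single given cell, leaving (2,2) = 1.
A is a freebie, which forces (2,3) = 2.
1 is placed in column 1, which forces (3,1) = 2.
Row 3 already has 2, which forces (3,2) = 3.
Row 3 now contains 3, so (3,3) = 1.
3 is placed in column 2, which forces (1,2) = 2.
Column 3 now contains 2, leaving (1,3) = 3.
Completed grid: 1 2 3 / 3 1 2 / 2 3 1.

2 3 1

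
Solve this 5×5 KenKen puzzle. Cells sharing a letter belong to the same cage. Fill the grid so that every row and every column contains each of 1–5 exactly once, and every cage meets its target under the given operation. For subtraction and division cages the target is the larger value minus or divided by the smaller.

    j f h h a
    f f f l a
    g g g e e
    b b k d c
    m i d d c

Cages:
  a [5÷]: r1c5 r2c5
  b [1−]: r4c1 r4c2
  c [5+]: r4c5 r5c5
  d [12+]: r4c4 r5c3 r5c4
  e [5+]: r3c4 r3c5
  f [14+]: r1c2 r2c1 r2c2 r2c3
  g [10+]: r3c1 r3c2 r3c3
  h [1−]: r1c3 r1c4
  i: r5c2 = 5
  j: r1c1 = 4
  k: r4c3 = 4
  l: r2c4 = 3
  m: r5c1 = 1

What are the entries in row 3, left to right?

J is a freebie; hence r1c1 = 4.
Cage l is a single given cell, so r2c4 = 3.
K is a freebie; hence r4c3 = 4.
4 is placed in row 4, so r4c4 = 5.
Cage m is a single given cell, which forces r5c1 = 1.
I is a freebie, so r5c2 = 5.
Row 5 now contains 5, leaving r5c3 = 3.
The 4 cells of cage f must have sum 14; hence r1c2 = 3.
Cage f needs sum 14, which forces r2c2 = 4.
4 is placed in column 2, leaving r3c2 = 2.
Column 2 already has 2, so r4c2 = 1.
Row 4 now contains 1; hence r4c5 = 3.
Cage d has sum 12; hence r5c4 = 4.
Row 5 already has 4, which forces r5c5 = 2.
Cage g has sum 10, so r3c1 = 3.
Cage g has sum 10, leaving r3c3 = 5.
Column 4 now contains 4; hence r3c4 = 1.
Cage e's pair has sum 5; hence r3c5 = 4.
Row 4 now contains 3, so r4c1 = 2.
The two cells of cage h must have difference 1; hence r1c3 = 1.
Column 4 already has 1, which forces r1c4 = 2.
Row 1 already has 1; hence r1c5 = 5.
2 is placed in column 1, so r2c1 = 5.
Column 3 already has 5, leaving r2c3 = 2.
Column 5 already has 5, leaving r2c5 = 1.
Completed grid: 4 3 1 2 5 / 5 4 2 3 1 / 3 2 5 1 4 / 2 1 4 5 3 / 1 5 3 4 2.

3 2 5 1 4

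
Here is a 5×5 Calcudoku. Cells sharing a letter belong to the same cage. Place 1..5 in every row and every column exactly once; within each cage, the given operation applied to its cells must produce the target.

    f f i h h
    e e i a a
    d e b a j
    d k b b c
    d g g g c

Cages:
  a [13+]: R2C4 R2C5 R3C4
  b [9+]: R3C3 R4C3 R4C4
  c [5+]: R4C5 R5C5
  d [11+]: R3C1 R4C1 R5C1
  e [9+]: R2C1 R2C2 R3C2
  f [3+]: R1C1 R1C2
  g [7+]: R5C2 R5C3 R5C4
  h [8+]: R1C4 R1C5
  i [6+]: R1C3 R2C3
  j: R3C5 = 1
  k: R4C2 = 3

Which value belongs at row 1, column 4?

Cage j is given; hence R3C5 = 1.
Cage k is a single given cell, which forces R4C2 = 3.
Cage c's pair has sum 5, leaving R4C5 = 2.
The two cells of cage c must have sum 5, so R5C5 = 3.
Cage h's pair has sum 8, which forces R1C4 = 3.
Column 5 now contains 3, so R1C5 = 5.
3 is placed in column 4, so R2C4 = 5.
5 is placed in column 5, which forces R2C5 = 4.
5 is placed in column 4, leaving R3C4 = 4.
4 is placed in column 4; hence R4C4 = 1.
Column 4 already has 1, leaving R5C4 = 2.
The two cells of cage i must have sum 6, leaving R1C3 = 4.
Cage e has sum 9, leaving R2C1 = 3.
Cage e has sum 9; hence R2C2 = 1.
Cage i needs two cells with sum 6, which forces R2C3 = 2.
Cage d has sum 11, so R3C1 = 2.
Cage e needs sum 9, which forces R3C2 = 5.
Row 3 already has 4, leaving R3C3 = 3.
Row 4 already has 1, so R4C3 = 5.
1 is placed in column 2, leaving R5C2 = 4.
4 is placed in column 3, which forces R5C3 = 1.
Column 1 already has 2; hence R1C1 = 1.
1 is placed in column 2; hence R1C2 = 2.
5 is placed in row 4, which forces R4C1 = 4.
Row 5 now contains 4, so R5C1 = 5.
The full grid is 1 2 4 3 5 / 3 1 2 5 4 / 2 5 3 4 1 / 4 3 5 1 2 / 5 4 1 2 3.

3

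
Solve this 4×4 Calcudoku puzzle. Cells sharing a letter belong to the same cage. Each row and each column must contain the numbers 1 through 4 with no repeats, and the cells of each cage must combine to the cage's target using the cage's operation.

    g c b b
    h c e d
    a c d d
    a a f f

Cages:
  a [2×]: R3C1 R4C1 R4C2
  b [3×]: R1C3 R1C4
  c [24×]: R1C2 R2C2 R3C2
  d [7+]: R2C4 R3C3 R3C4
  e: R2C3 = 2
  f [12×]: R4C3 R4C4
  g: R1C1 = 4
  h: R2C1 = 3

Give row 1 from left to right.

4 2 1 3

Cage g is a single given cell; hence R1C1 = 4.
H is a freebie; hence R2C1 = 3.
Cage e is a single given cell, leaving R2C3 = 2.
Cage a needs product 2, leaving R3C1 = 1.
The 3 cells of cage a must have product 2, leaving R4C1 = 2.
Cage a has product 2; hence R4C2 = 1.
Row 2 already has 2, leaving R2C2 = 4.
Cage d needs sum 7; hence R2C4 = 1.
Cage d has sum 7; hence R3C3 = 4.
Cage d needs sum 7; hence R3C4 = 2.
Column 3 already has 4, so R4C3 = 3.
Row 4 now contains 3, so R4C4 = 4.
The 3 cells of cage c must have product 24, so R1C2 = 2.
3 is placed in column 3; hence R1C3 = 1.
Column 4 already has 1; hence R1C4 = 3.
Row 3 now contains 2, which forces R3C2 = 3.
Filled in: 4 2 1 3 / 3 4 2 1 / 1 3 4 2 / 2 1 3 4.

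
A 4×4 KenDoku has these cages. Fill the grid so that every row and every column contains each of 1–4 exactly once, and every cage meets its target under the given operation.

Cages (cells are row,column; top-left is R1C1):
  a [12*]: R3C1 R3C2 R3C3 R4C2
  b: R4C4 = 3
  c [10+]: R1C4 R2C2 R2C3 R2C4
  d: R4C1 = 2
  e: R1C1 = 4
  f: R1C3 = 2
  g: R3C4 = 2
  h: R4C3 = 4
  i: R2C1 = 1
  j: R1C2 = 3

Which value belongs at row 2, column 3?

Cage e is a single given cell, which forces R1C1 = 4.
Cage j is a single given cell; hence R1C2 = 3.
F is a freebie, which forces R1C3 = 2.
Row 1 already has 2, which forces R1C4 = 1.
I is a freebie, which forces R2C1 = 1.
G is a freebie, leaving R3C4 = 2.
Cage d is given, so R4C1 = 2.
Row 4 already has 2, leaving R4C2 = 1.
H is a freebie, which forces R4C3 = 4.
B is a freebie; hence R4C4 = 3.
The 4 cells of cage c must have sum 10, leaving R2C2 = 2.
Column 3 already has 4, so R2C3 = 3.
Column 4 now contains 3; hence R2C4 = 4.
Row 3 already has 2, which forces R3C1 = 3.
Column 2 now contains 1, leaving R3C2 = 4.
Cage a has product 12, so R3C3 = 1.
Completed grid: 4 3 2 1 / 1 2 3 4 / 3 4 1 2 / 2 1 4 3.

3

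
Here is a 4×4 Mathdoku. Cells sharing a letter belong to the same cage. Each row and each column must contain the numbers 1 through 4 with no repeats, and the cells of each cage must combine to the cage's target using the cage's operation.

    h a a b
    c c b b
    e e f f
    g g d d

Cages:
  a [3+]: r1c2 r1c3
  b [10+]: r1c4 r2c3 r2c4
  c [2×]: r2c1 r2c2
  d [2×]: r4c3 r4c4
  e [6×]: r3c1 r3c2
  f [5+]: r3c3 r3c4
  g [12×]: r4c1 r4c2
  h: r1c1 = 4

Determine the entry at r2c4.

Cage h is a single given cell, which forces r1c1 = 4.
Row 1 already has 4, which forces r1c4 = 3.
Column 1 already has 4, leaving r4c1 = 3.
3 is placed in row 4, which forces r4c2 = 4.
Cage b has sum 10, which forces r2c3 = 3.
Cage b has sum 10, leaving r2c4 = 4.
3 is placed in column 1, so r3c1 = 2.
Cage e needs two cells with product 6, which forces r3c2 = 3.
Row 3 already has 2, so r3c4 = 1.
1 is placed in column 4; hence r4c4 = 2.
Column 1 now contains 2, which forces r2c1 = 1.
The two cells of cage c must have product 2, leaving r2c2 = 2.
1 is placed in row 3; hence r3c3 = 4.
Row 4 already has 2, which forces r4c3 = 1.
2 is placed in column 2, which forces r1c2 = 1.
Column 3 already has 1, leaving r1c3 = 2.
Completed grid: 4 1 2 3 / 1 2 3 4 / 2 3 4 1 / 3 4 1 2.

4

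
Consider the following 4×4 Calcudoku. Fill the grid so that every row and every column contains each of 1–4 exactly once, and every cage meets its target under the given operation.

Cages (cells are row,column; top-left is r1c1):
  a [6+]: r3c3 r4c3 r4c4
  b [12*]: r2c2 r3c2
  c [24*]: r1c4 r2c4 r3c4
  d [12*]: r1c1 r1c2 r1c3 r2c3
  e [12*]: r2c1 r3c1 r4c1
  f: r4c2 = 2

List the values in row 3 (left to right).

Cage f is given, which forces r4c2 = 2.
Column 1 needs a 2, and only r1c1 is open for it.
The 4 cells of cage d must have product 12, leaving r2c3 = 2.
2 is placed in column 3, leaving r3c3 = 1.
The 4 cells of cage d must have product 12; hence r1c2 = 1.
Column 3 already has 1, which forces r1c3 = 3.
Row 1 already has 3; hence r1c4 = 4.
Column 4 already has 4, which forces r2c4 = 3.
Cage c needs product 24; hence r3c4 = 2.
The 3 cells of cage a must have sum 6, which forces r4c3 = 4.
The 3 cells of cage a must have sum 6, which forces r4c4 = 1.
The 3 cells of cage e must have product 12, so r2c1 = 1.
Row 2 now contains 3; hence r2c2 = 4.
Cage e has product 12, leaving r3c1 = 4.
The two cells of cage b must have product 12; hence r3c2 = 3.
Row 4 now contains 1; hence r4c1 = 3.
Filled in: 2 1 3 4 / 1 4 2 3 / 4 3 1 2 / 3 2 4 1.

4 3 1 2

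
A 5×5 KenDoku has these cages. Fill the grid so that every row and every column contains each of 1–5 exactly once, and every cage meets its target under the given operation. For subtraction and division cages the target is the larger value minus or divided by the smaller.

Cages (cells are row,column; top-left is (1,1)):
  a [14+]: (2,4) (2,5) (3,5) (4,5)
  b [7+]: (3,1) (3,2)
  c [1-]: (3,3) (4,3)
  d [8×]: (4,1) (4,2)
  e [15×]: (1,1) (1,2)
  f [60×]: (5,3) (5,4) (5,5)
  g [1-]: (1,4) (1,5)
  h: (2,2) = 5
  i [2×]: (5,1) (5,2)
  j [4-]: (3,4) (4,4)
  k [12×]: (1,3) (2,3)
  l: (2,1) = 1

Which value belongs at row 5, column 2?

1

L is a freebie; hence (2,1) = 1.
H is a freebie, leaving (2,2) = 5.
Column 1 now contains 1, which forces (5,1) = 2.
Row 5 already has 2, which forces (5,2) = 1.
Cage e needs two cells with product 15, so (1,1) = 5.
5 is placed in column 2, so (1,2) = 3.
3 is placed in row 1, which forces (1,3) = 4.
4 is placed in column 3; hence (2,3) = 3.
Column 1 already has 2, which forces (4,1) = 4.
Cage d's pair has product 8, leaving (4,2) = 2.
Column 3 now contains 3, so (5,3) = 5.
Column 1 now contains 4; hence (3,1) = 3.
Column 2 already has 2; hence (3,2) = 4.
Cage c's pair has difference 1, leaving (3,3) = 2.
Row 3 already has 3, which forces (3,5) = 5.
5 is placed in column 3, which forces (4,3) = 1.
1 is placed in row 4, which forces (4,4) = 5.
5 is placed in column 5, so (4,5) = 3.
Column 5 already has 3, so (5,5) = 4.
Cage a needs sum 14, so (2,4) = 4.
Column 5 already has 4; hence (2,5) = 2.
Row 3 now contains 5, which forces (3,4) = 1.
Row 5 now contains 4, so (5,4) = 3.
Column 4 already has 1, which forces (1,4) = 2.
Column 5 already has 2, which forces (1,5) = 1.
Completed grid: 5 3 4 2 1 / 1 5 3 4 2 / 3 4 2 1 5 / 4 2 1 5 3 / 2 1 5 3 4.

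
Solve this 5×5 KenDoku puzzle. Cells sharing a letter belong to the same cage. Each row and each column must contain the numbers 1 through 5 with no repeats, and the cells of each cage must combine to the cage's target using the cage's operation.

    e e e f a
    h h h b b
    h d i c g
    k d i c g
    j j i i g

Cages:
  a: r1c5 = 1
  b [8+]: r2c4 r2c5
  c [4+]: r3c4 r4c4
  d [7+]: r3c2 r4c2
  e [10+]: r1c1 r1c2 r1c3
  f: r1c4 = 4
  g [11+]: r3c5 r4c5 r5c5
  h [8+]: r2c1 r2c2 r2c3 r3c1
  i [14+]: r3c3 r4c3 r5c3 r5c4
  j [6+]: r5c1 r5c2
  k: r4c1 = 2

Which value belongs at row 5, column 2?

1

Cage f is given, so r1c4 = 4.
Cage a is a single given cell, which forces r1c5 = 1.
Cage k is a single given cell; hence r4c1 = 2.
Cage h has sum 8, which forces r2c1 = 4.
Column 1 now contains 2, so r3c1 = 1.
Row 3 already has 1, leaving r3c4 = 3.
Column 4 already has 3, leaving r4c4 = 1.
Column 1 now contains 1, so r5c1 = 5.
5 is placed in row 5, so r5c4 = 2.
Row 5 now contains 2; hence r5c5 = 4.
5 is placed in column 1, so r1c1 = 3.
Column 4 already has 3; hence r2c4 = 5.
Cage b needs two cells with sum 8; hence r2c5 = 3.
Cage g has sum 11, so r3c5 = 2.
Column 5 now contains 4; hence r4c5 = 5.
Row 5 now contains 2, so r5c2 = 1.
Cage i has sum 14, which forces r5c3 = 3.
Column 2 now contains 1, so r2c2 = 2.
The 4 cells of cage h must have sum 8, leaving r2c3 = 1.
2 is placed in row 3, leaving r3c2 = 4.
Cage i has sum 14, so r3c3 = 5.
Row 4 already has 5, leaving r4c2 = 3.
Row 4 already has 5, so r4c3 = 4.
Column 2 already has 2, which forces r1c2 = 5.
Column 3 now contains 5, leaving r1c3 = 2.
The full grid is 3 5 2 4 1 / 4 2 1 5 3 / 1 4 5 3 2 / 2 3 4 1 5 / 5 1 3 2 4.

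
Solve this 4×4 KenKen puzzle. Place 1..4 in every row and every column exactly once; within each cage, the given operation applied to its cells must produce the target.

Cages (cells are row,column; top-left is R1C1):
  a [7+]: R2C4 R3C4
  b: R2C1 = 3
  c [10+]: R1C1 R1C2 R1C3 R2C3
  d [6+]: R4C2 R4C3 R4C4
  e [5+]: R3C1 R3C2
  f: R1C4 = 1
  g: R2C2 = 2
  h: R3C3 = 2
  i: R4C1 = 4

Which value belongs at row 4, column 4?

F is a freebie, leaving R1C4 = 1.
B is a freebie; hence R2C1 = 3.
Cage g is a single given cell, which forces R2C2 = 2.
3 is placed in row 2, which forces R2C4 = 4.
Cage h is given, leaving R3C3 = 2.
Column 4 now contains 4, which forces R3C4 = 3.
Cage i is given, which forces R4C1 = 4.
Column 4 now contains 3, leaving R4C4 = 2.
Column 1 now contains 4, which forces R1C1 = 2.
Row 2 already has 4; hence R2C3 = 1.
Column 1 now contains 4, so R3C1 = 1.
The two cells of cage e must have sum 5, so R3C2 = 4.
1 is placed in column 3, leaving R4C3 = 3.
Column 2 now contains 4, leaving R1C2 = 3.
Column 3 already has 3, leaving R1C3 = 4.
Row 4 now contains 3; hence R4C2 = 1.
Completed grid: 2 3 4 1 / 3 2 1 4 / 1 4 2 3 / 4 1 3 2.

2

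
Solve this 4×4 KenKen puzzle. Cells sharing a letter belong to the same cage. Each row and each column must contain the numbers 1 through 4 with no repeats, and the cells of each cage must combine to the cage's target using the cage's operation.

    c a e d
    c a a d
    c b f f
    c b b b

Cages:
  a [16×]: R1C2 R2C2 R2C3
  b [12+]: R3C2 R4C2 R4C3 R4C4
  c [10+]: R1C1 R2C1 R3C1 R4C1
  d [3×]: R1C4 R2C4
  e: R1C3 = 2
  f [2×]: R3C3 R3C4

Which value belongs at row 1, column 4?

1

Cage e is given, leaving R1C3 = 2.
Column 3 now contains 2, which forces R2C3 = 4.
Column 3 now contains 2, leaving R3C3 = 1.
1 is placed in row 3; hence R3C4 = 2.
Column 3 already has 1, which forces R4C3 = 3.
Row 1 already has 2, so R1C2 = 4.
4 is placed in row 2; hence R2C2 = 1.
Row 2 now contains 1; hence R2C4 = 3.
Column 2 already has 4, leaving R3C2 = 3.
Column 2 already has 1, leaving R4C2 = 2.
The 4 cells of cage b must have sum 12, leaving R4C4 = 4.
Cage c has sum 10, leaving R1C1 = 3.
Column 4 already has 3, leaving R1C4 = 1.
3 is placed in row 2, which forces R2C1 = 2.
Row 3 already has 3, which forces R3C1 = 4.
Row 4 now contains 4; hence R4C1 = 1.
Completed grid: 3 4 2 1 / 2 1 4 3 / 4 3 1 2 / 1 2 3 4.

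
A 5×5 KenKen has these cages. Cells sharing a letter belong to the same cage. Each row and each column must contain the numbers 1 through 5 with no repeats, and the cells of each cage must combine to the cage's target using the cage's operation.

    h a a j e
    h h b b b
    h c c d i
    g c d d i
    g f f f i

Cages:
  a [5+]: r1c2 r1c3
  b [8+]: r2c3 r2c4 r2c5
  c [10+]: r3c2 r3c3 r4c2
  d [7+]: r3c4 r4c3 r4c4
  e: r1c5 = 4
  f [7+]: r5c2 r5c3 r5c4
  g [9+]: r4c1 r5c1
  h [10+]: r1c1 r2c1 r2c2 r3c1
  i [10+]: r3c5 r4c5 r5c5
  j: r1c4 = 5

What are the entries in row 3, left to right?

Cage j is given; hence r1c4 = 5.
E is a freebie, so r1c5 = 4.
The only place for 1 in row 1 is r1c1.
In row 5, 3 can only go at r5c5, so r5c5 = 3.
Row 5 needs a 5, and only r5c1 is open for it.
Column 1 already has 5, leaving r4c1 = 4.
Cage h needs sum 10, leaving r2c2 = 4.
The only place for 3 in row 2 is r2c1.
Column 1 now contains 3, which forces r3c1 = 2.
Row 3 now contains 2; hence r3c5 = 5.
5 is placed in column 5, leaving r4c5 = 2.
Cage b needs sum 8, leaving r2c3 = 5.
Cage b has sum 8, leaving r2c4 = 2.
Column 5 already has 2; hence r2c5 = 1.
Cage c needs sum 10; hence r3c2 = 1.
The 3 cells of cage c must have sum 10; hence r3c3 = 4.
The 3 cells of cage d must have sum 7, so r3c4 = 3.
Cage c needs sum 10, so r4c2 = 5.
Cage d has sum 7; hence r4c3 = 3.
The 3 cells of cage d must have sum 7; hence r4c4 = 1.
Column 2 now contains 1; hence r5c2 = 2.
Row 5 now contains 2, so r5c3 = 1.
Column 4 now contains 1, so r5c4 = 4.
Column 2 now contains 2, so r1c2 = 3.
3 is placed in column 3, leaving r1c3 = 2.
Completed grid: 1 3 2 5 4 / 3 4 5 2 1 / 2 1 4 3 5 / 4 5 3 1 2 / 5 2 1 4 3.

2 1 4 3 5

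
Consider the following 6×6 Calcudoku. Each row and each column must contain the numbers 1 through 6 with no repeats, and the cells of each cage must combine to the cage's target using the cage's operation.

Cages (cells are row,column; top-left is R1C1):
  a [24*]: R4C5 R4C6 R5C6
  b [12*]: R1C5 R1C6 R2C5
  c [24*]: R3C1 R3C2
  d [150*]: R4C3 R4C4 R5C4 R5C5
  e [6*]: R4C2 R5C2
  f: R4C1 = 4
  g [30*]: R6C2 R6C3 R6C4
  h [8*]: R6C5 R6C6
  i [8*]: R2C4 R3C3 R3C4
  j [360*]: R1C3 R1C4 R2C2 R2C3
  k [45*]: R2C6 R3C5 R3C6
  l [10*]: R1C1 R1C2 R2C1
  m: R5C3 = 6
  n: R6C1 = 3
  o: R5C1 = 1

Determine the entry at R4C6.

1

The 3 cells of cage k must have product 45, which forces R2C6 = 3.
Cage k needs product 45, which forces R3C5 = 3.
Cage k has product 45, leaving R3C6 = 5.
Cage f is given, which forces R4C1 = 4.
Cage o is a single given cell, which forces R5C1 = 1.
Cage m is a single given cell, which forces R5C3 = 6.
Cage n is a single given cell, so R6C1 = 3.
The 3 cells of cage l must have product 10; hence R1C2 = 1.
Column 1 already has 4, leaving R3C1 = 6.
The two cells of cage c must have product 24; hence R3C2 = 4.
Cage i needs product 8, so R2C4 = 4.
Cage b needs product 12, so R2C5 = 1.
Cage j has product 360; hence R2C2 = 6.
Column 2 now contains 6, so R6C2 = 5.
Row 6 now contains 5, which forces R6C3 = 1.
1 is placed in row 6, leaving R6C4 = 6.
The 4 cells of cage j must have product 360, which forces R1C3 = 4.
6 is placed in column 4, leaving R1C4 = 3.
The 4 cells of cage j must have product 360, leaving R2C3 = 5.
Column 3 now contains 1, so R3C3 = 2.
Cage i needs product 8; hence R3C4 = 1.
2 is placed in column 3; hence R4C3 = 3.
Cage l needs product 10; hence R1C1 = 5.
Row 2 now contains 5, which forces R2C1 = 2.
Row 4 now contains 3, which forces R4C2 = 2.
Cage d has product 150, so R4C4 = 5.
2 is placed in row 4; hence R4C5 = 6.
Row 4 now contains 6; hence R4C6 = 1.
Cage e's pair has product 6, which forces R5C2 = 3.
The 4 cells of cage d must have product 150, so R5C4 = 2.
Cage d needs product 150; hence R5C5 = 5.
Row 5 already has 2; hence R5C6 = 4.
Column 6 now contains 4; hence R6C6 = 2.
6 is placed in column 5, leaving R1C5 = 2.
2 is placed in column 6, leaving R1C6 = 6.
Row 6 now contains 2, which forces R6C5 = 4.
The full grid is 5 1 4 3 2 6 / 2 6 5 4 1 3 / 6 4 2 1 3 5 / 4 2 3 5 6 1 / 1 3 6 2 5 4 / 3 5 1 6 4 2.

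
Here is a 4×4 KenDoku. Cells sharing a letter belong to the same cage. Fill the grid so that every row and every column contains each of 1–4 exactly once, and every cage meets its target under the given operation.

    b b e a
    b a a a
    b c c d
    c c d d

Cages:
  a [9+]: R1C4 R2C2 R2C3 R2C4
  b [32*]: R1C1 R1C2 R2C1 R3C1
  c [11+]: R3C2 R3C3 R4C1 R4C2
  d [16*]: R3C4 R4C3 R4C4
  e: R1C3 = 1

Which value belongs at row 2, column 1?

Cage b needs product 32; hence R1C2 = 4.
Cage e is a single given cell, which forces R1C3 = 1.
Row 1 now contains 1, which forces R1C1 = 2.
Row 1 now contains 2; hence R1C4 = 3.
Row 2 needs a 4, and only R2C1 is open for it.
4 is placed in column 1, which forces R3C1 = 1.
The 4 cells of cage c must have sum 11, so R3C2 = 3.
Cage c needs sum 11, leaving R3C3 = 4.
Row 3 now contains 4, so R3C4 = 2.
4 is placed in column 1, which forces R4C1 = 3.
Cage c has sum 11, which forces R4C2 = 1.
4 is placed in column 3, which forces R4C3 = 2.
1 is placed in row 4; hence R4C4 = 4.
Column 2 already has 1, which forces R2C2 = 2.
Column 3 now contains 2, which forces R2C3 = 3.
Column 4 now contains 2; hence R2C4 = 1.
Completed grid: 2 4 1 3 / 4 2 3 1 / 1 3 4 2 / 3 1 2 4.

4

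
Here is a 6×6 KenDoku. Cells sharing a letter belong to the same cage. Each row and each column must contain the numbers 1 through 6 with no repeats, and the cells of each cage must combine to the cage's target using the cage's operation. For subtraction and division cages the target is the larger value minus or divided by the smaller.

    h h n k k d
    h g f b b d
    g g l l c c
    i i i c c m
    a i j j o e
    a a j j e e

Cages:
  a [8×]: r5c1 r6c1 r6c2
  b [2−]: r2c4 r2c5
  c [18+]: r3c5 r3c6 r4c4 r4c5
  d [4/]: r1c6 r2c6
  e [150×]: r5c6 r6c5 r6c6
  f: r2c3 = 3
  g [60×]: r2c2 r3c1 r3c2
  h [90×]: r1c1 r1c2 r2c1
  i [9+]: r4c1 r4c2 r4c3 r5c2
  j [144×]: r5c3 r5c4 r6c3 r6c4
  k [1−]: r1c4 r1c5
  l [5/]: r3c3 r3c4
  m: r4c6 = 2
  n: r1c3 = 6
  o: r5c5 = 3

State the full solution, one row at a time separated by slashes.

Cage n is a single given cell, which forces r1c3 = 6.
Cage f is a single given cell, leaving r2c3 = 3.
Cage m is a single given cell; hence r4c6 = 2.
O is a freebie, which forces r5c5 = 3.
The 3 cells of cage e must have product 150, so r5c6 = 5.
The 3 cells of cage e must have product 150, which forces r6c5 = 5.
Cage e needs product 150; hence r6c6 = 6.
Cage h has product 90; hence r2c1 = 6.
Cage c needs sum 18, which forces r3c6 = 3.
Cage c needs sum 18, leaving r4c4 = 5.
Cage i needs sum 9, which forces r5c2 = 1.
The 4 cells of cage j must have product 144, so r5c4 = 6.
The 4 cells of cage j must have product 144, which forces r6c4 = 3.
Cage g needs product 60, leaving r3c2 = 6.
Cage l's pair has quotient 5; hence r3c3 = 5.
Column 4 already has 5, which forces r3c4 = 1.
Row 3 already has 6, which forces r3c5 = 4.
4 is placed in column 5; hence r4c5 = 6.
Cage a needs product 8, leaving r6c1 = 1.
1 is placed in column 4, which forces r1c4 = 2.
Cage k's pair has difference 1, so r1c5 = 1.
Row 1 already has 1, leaving r1c6 = 4.
The 3 cells of cage g must have product 60, which forces r2c2 = 5.
The two cells of cage b must have difference 2, so r2c4 = 4.
4 is placed in column 5, so r2c5 = 2.
Column 6 already has 4, so r2c6 = 1.
5 is placed in row 3, which forces r3c1 = 2.
Cage i needs sum 9, so r4c3 = 1.
Column 1 now contains 2, so r5c1 = 4.
Row 5 now contains 4, leaving r5c3 = 2.
Column 3 already has 2, leaving r6c3 = 4.
Cage h has product 90, leaving r1c1 = 5.
5 is placed in column 2, which forces r1c2 = 3.
4 is placed in column 1; hence r4c1 = 3.
The 4 cells of cage i must have sum 9; hence r4c2 = 4.
Row 6 already has 4, leaving r6c2 = 2.

5 3 6 2 1 4 / 6 5 3 4 2 1 / 2 6 5 1 4 3 / 3 4 1 5 6 2 / 4 1 2 6 3 5 / 1 2 4 3 5 6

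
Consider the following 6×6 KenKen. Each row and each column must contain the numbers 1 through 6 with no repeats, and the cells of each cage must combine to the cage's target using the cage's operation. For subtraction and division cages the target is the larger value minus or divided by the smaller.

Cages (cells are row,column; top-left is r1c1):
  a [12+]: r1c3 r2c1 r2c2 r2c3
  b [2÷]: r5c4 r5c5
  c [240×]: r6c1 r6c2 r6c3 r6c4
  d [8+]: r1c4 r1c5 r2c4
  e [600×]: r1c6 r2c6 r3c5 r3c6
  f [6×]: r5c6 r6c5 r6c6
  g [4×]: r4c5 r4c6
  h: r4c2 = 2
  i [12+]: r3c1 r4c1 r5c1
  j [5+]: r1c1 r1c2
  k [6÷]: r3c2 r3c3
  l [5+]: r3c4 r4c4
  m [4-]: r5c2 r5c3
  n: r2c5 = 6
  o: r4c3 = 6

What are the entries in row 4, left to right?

N is a freebie; hence r2c5 = 6.
Cage e has product 600, so r3c5 = 5.
Cage h is given, which forces r4c2 = 2.
Cage o is given; hence r4c3 = 6.
Cage k's pair has quotient 6; hence r3c2 = 6.
6 is placed in column 3, so r3c3 = 1.
Row 3 already has 6, so r3c6 = 4.
Column 6 now contains 4, leaving r4c6 = 1.
The 4 cells of cage e must have product 600; hence r1c6 = 6.
Column 6 now contains 4, which forces r2c6 = 5.
4 is placed in row 3, so r3c4 = 2.
Cage l needs two cells with sum 5, leaving r4c4 = 3.
1 is placed in row 4, so r4c5 = 4.
The two cells of cage m must have difference 4, so r5c2 = 1.
Cage m needs two cells with difference 4, leaving r5c3 = 5.
Cage f needs product 6, which forces r6c5 = 1.
2 is placed in row 3, so r3c1 = 3.
4 is placed in row 4, so r4c1 = 5.
Cage i has sum 12, so r5c1 = 4.
Row 5 now contains 4; hence r5c4 = 6.
The two cells of cage b must have quotient 2, leaving r5c5 = 3.
3 is placed in row 5, so r5c6 = 2.
The 4 cells of cage c must have product 240, leaving r6c1 = 6.
Cage c has product 240, leaving r6c3 = 2.
2 is placed in column 6; hence r6c6 = 3.
Cage d needs sum 8, leaving r1c4 = 5.
Column 5 already has 3, leaving r1c5 = 2.
Cage d needs sum 8, so r2c4 = 1.
Column 4 now contains 5, so r6c4 = 4.
Row 1 already has 2, which forces r1c1 = 1.
Cage j needs two cells with sum 5, which forces r1c2 = 4.
Cage a has sum 12, so r1c3 = 3.
Row 2 now contains 1, leaving r2c1 = 2.
The 4 cells of cage a must have sum 12, so r2c2 = 3.
Cage a needs sum 12; hence r2c3 = 4.
Row 6 now contains 4, leaving r6c2 = 5.
Completed grid: 1 4 3 5 2 6 / 2 3 4 1 6 5 / 3 6 1 2 5 4 / 5 2 6 3 4 1 / 4 1 5 6 3 2 / 6 5 2 4 1 3.

5 2 6 3 4 1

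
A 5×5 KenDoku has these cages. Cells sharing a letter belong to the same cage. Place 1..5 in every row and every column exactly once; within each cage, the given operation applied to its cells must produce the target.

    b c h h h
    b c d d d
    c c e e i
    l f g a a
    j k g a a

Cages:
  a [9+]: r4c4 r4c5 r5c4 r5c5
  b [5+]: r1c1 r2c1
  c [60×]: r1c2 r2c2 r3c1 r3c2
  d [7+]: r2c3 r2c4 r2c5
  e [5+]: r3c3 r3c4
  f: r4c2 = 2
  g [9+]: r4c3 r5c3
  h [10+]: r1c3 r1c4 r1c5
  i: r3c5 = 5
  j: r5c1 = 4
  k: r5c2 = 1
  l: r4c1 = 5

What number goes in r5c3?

5

I is a freebie, so r3c5 = 5.
Cage l is a single given cell; hence r4c1 = 5.
Cage f is a single given cell, so r4c2 = 2.
Row 4 already has 5, which forces r4c3 = 4.
Cage j is given, which forces r5c1 = 4.
Cage k is a single given cell, which forces r5c2 = 1.
4 is placed in column 3; hence r5c3 = 5.
The 3 cells of cage h must have sum 10, leaving r1c4 = 5.
Cage c needs product 60; hence r3c1 = 1.
Cage c needs product 60, leaving r2c2 = 5.
Row 1 needs a 1, and only r1c3 is open for it.
The 3 cells of cage h must have sum 10; hence r1c5 = 4.
Column 3 now contains 1, which forces r2c3 = 2.
Column 5 now contains 4, which forces r2c5 = 1.
Column 3 now contains 2, which forces r3c3 = 3.
Row 3 already has 3, leaving r3c4 = 2.
Column 5 now contains 1, so r4c5 = 3.
Column 4 already has 2, leaving r5c4 = 3.
Column 5 already has 3, so r5c5 = 2.
Cage b needs two cells with sum 5, leaving r1c1 = 2.
Row 1 now contains 4, which forces r1c2 = 3.
Row 2 already has 2; hence r2c1 = 3.
Row 2 now contains 1; hence r2c4 = 4.
Row 3 already has 3, which forces r3c2 = 4.
Row 4 already has 3, so r4c4 = 1.
The full grid is 2 3 1 5 4 / 3 5 2 4 1 / 1 4 3 2 5 / 5 2 4 1 3 / 4 1 5 3 2.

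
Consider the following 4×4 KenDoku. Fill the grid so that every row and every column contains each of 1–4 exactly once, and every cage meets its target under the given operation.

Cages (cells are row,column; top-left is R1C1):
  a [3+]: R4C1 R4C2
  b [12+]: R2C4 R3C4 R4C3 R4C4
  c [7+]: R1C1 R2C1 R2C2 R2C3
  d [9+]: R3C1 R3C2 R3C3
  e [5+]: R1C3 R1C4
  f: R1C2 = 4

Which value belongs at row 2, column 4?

Cage c has sum 7, which forces R1C1 = 1.
Cage f is given, leaving R1C2 = 4.
Column 1 now contains 1, so R4C1 = 2.
Row 4 now contains 2, leaving R4C2 = 1.
Column 1 now contains 2, so R2C1 = 3.
Cage c needs sum 7, so R2C2 = 2.
Cage c needs sum 7, which forces R2C3 = 1.
Row 2 now contains 1, so R2C4 = 4.
3 is placed in column 1, leaving R3C1 = 4.
Column 2 already has 2, which forces R3C2 = 3.
Row 3 already has 3; hence R3C3 = 2.
Row 3 now contains 2, which forces R3C4 = 1.
Column 4 now contains 4; hence R4C4 = 3.
Column 3 now contains 2, so R1C3 = 3.
3 is placed in column 4, leaving R1C4 = 2.
Row 4 now contains 3, so R4C3 = 4.
The full grid is 1 4 3 2 / 3 2 1 4 / 4 3 2 1 / 2 1 4 3.

4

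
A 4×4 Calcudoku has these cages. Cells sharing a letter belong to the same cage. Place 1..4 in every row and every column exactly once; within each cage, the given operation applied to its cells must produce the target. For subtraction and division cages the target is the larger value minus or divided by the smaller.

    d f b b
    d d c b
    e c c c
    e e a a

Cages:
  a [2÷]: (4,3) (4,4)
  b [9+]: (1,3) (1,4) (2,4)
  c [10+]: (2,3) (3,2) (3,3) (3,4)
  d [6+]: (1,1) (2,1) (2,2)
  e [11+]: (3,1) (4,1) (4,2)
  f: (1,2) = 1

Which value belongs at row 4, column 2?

Cage f is given, leaving (1,2) = 1.
The 3 cells of cage e must have sum 11, which forces (3,1) = 4.
Cage e needs sum 11; hence (4,1) = 3.
The 3 cells of cage e must have sum 11, so (4,2) = 4.
Column 1 already has 3, leaving (1,1) = 2.
The 3 cells of cage d must have sum 6; hence (2,1) = 1.
Cage d needs sum 6, which forces (2,2) = 3.
Cage c needs sum 10, leaving (2,3) = 4.
Row 2 already has 4, which forces (2,4) = 2.
3 is placed in column 2; hence (3,2) = 2.
Column 4 now contains 2, leaving (4,4) = 1.
Column 3 now contains 4, so (1,3) = 3.
Cage b has sum 9, leaving (1,4) = 4.
Cage c needs sum 10, leaving (3,3) = 1.
Column 4 already has 1; hence (3,4) = 3.
1 is placed in row 4, leaving (4,3) = 2.
Filled in: 2 1 3 4 / 1 3 4 2 / 4 2 1 3 / 3 4 2 1.

4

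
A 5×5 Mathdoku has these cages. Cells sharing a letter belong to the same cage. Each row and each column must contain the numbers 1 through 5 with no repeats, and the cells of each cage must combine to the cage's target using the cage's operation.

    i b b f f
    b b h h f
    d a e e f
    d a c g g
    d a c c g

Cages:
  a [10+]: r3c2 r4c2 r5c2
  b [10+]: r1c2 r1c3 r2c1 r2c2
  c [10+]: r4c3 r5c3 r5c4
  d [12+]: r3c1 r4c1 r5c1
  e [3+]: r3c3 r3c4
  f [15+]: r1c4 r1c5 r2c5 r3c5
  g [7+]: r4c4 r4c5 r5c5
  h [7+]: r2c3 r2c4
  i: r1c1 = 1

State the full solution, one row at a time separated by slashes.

Cage i is a single given cell; hence r1c1 = 1.
In column 1, 2 can only go at r2c1, so r2c1 = 2.
The only place for 5 in row 2 is r2c5.
The only place for 1 in row 2 is r2c2.
In column 2, 4 can only go at r1c2, so r1c2 = 4.
Cage b needs sum 10, so r1c3 = 3.
The 4 cells of cage f must have sum 15, which forces r1c4 = 5.
Row 1 now contains 3, so r1c5 = 2.
Column 3 now contains 3, so r2c3 = 4.
Row 2 already has 4, so r2c4 = 3.
Column 5 now contains 2, leaving r3c5 = 3.
The 3 cells of cage g must have sum 7, so r4c4 = 2.
Cage c needs sum 10, leaving r5c4 = 4.
Row 5 already has 4, leaving r5c5 = 1.
Cage e's pair has sum 3, so r3c3 = 2.
2 is placed in column 4, leaving r3c4 = 1.
Cage c has sum 10; hence r4c3 = 1.
Column 5 now contains 1, so r4c5 = 4.
1 is placed in row 5; hence r5c3 = 5.
The 3 cells of cage d must have sum 12, so r3c1 = 4.
2 is placed in row 3; hence r3c2 = 5.
Cage d has sum 12, leaving r4c1 = 5.
Cage a needs sum 10, leaving r4c2 = 3.
Row 5 already has 5; hence r5c1 = 3.
The 3 cells of cage a must have sum 10; hence r5c2 = 2.

1 4 3 5 2 / 2 1 4 3 5 / 4 5 2 1 3 / 5 3 1 2 4 / 3 2 5 4 1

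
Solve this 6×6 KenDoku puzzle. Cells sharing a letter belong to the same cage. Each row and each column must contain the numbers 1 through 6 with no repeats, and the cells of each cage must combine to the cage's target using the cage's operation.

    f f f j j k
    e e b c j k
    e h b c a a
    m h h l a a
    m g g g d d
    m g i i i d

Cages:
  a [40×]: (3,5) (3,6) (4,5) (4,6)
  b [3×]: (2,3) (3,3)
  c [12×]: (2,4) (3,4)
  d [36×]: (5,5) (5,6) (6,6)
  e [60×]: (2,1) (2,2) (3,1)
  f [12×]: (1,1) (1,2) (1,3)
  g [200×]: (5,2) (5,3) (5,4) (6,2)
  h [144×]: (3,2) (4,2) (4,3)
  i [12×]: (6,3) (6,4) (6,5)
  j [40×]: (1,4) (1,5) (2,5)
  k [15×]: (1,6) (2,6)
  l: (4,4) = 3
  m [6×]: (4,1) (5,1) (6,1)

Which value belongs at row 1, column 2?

Cage h has product 144, which forces (3,2) = 6.
The 3 cells of cage h must have product 144, which forces (4,2) = 4.
Cage h needs product 144; hence (4,3) = 6.
Cage l is a single given cell; hence (4,4) = 3.
Column 2 already has 4; hence (5,2) = 2.
The 4 cells of cage g must have product 200, which forces (6,2) = 5.
5 is placed in column 2, so (2,2) = 3.
Row 2 already has 3, so (2,3) = 1.
Cage c's pair has product 12, which forces (2,4) = 6.
Row 2 already has 3; hence (2,6) = 5.
Column 3 already has 1, which forces (3,3) = 3.
The two cells of cage c must have product 12, which forces (3,4) = 2.
Column 2 already has 3, leaving (1,2) = 1.
5 is placed in column 6; hence (1,6) = 3.
Row 2 already has 5, which forces (2,1) = 4.
4 is placed in row 2, so (2,5) = 2.
Cage e has product 60, which forces (3,1) = 5.
Cage i needs product 12; hence (6,4) = 1.
3 is placed in row 1; hence (1,1) = 6.
Cage f has product 12, leaving (1,3) = 2.
Cage a has product 40, which forces (4,5) = 5.
The 4 cells of cage a must have product 40; hence (4,6) = 2.
Column 3 already has 2, so (6,3) = 4.
Column 6 now contains 2; hence (6,6) = 6.
Cage j needs product 40; hence (1,4) = 5.
Column 5 already has 5, so (1,5) = 4.
4 is placed in column 5, leaving (3,5) = 1.
Row 3 already has 1, leaving (3,6) = 4.
2 is placed in row 4, so (4,1) = 1.
Cage m has product 6, so (5,1) = 3.
4 is placed in column 3, which forces (5,3) = 5.
Cage g needs product 200; hence (5,4) = 4.
Cage d needs product 36; hence (5,5) = 6.
Column 6 now contains 6, leaving (5,6) = 1.
The 3 cells of cage m must have product 6, leaving (6,1) = 2.
Row 6 now contains 6, which forces (6,5) = 3.
Filled in: 6 1 2 5 4 3 / 4 3 1 6 2 5 / 5 6 3 2 1 4 / 1 4 6 3 5 2 / 3 2 5 4 6 1 / 2 5 4 1 3 6.

1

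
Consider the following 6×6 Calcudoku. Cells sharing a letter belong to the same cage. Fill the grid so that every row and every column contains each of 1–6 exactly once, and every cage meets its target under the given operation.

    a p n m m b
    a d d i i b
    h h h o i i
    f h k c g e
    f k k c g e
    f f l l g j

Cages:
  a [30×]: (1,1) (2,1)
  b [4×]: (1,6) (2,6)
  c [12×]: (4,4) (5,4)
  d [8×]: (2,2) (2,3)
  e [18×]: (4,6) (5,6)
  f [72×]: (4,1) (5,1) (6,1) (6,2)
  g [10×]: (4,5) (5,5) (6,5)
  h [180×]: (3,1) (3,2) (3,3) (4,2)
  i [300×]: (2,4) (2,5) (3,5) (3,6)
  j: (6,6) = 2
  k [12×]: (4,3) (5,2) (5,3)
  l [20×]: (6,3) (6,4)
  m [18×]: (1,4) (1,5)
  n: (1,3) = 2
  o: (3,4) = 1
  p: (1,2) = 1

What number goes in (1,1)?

5

P is a freebie, so (1,2) = 1.
Cage n is given, leaving (1,3) = 2.
1 is placed in row 1, which forces (1,6) = 4.
2 is placed in column 3; hence (2,3) = 4.
4 is placed in column 6, leaving (2,6) = 1.
Cage o is a single given cell; hence (3,4) = 1.
Column 3 already has 4, so (6,3) = 5.
Row 6 already has 5, leaving (6,4) = 4.
Cage j is given, which forces (6,6) = 2.
Row 2 already has 4, leaving (2,2) = 2.
Column 2 already has 2; hence (5,2) = 4.
Row 6 already has 2, leaving (6,5) = 1.
Cage i needs product 300, so (3,6) = 5.
Cage f has product 72, so (4,1) = 4.
Cage f needs product 72, which forces (5,1) = 1.
1 is placed in row 5; hence (5,3) = 3.
3 is placed in row 5; hence (5,6) = 6.
Column 1 now contains 4; hence (3,1) = 2.
Cage h has product 180, so (3,2) = 3.
Column 3 already has 3, which forces (3,3) = 6.
Row 3 now contains 2, so (3,5) = 4.
Cage h has product 180, so (4,2) = 5.
Column 3 already has 3; hence (4,3) = 1.
Cage c needs two cells with product 12; hence (4,4) = 6.
5 is placed in row 4, so (4,5) = 2.
Column 6 now contains 6, so (4,6) = 3.
Row 5 already has 6, leaving (5,4) = 2.
2 is placed in column 5, so (5,5) = 5.
Column 2 now contains 3, so (6,2) = 6.
Column 4 already has 6, leaving (1,4) = 3.
The two cells of cage m must have product 18, leaving (1,5) = 6.
Cage i needs product 300; hence (2,4) = 5.
Cage i needs product 300; hence (2,5) = 3.
6 is placed in row 6, which forces (6,1) = 3.
6 is placed in row 1, so (1,1) = 5.
Row 2 now contains 5, which forces (2,1) = 6.
Filled in: 5 1 2 3 6 4 / 6 2 4 5 3 1 / 2 3 6 1 4 5 / 4 5 1 6 2 3 / 1 4 3 2 5 6 / 3 6 5 4 1 2.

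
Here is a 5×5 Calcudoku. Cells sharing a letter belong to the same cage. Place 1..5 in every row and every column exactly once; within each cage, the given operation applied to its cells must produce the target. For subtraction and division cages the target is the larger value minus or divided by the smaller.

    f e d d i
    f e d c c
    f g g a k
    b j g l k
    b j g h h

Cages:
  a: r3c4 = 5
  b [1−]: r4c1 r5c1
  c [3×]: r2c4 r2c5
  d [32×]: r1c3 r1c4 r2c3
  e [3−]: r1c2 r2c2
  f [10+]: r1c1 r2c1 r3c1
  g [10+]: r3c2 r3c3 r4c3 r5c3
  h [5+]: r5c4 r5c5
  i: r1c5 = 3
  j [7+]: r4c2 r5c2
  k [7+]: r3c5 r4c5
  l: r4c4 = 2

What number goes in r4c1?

Cage d needs product 32; hence r1c3 = 2.
The 3 cells of cage d must have product 32, leaving r1c4 = 4.
Cage i is a single given cell; hence r1c5 = 3.
Cage d has product 32; hence r2c3 = 4.
Column 5 already has 3, so r2c5 = 1.
A is a freebie, so r3c4 = 5.
Cage l is given, so r4c4 = 2.
Cage e needs two cells with difference 3, leaving r1c2 = 5.
Cage e needs two cells with difference 3, so r2c2 = 2.
Row 2 already has 1, leaving r2c4 = 3.
Cage g has sum 10; hence r3c2 = 1.
Cage g has sum 10; hence r3c3 = 3.
Cage k's pair has sum 7, leaving r3c5 = 2.
The two cells of cage k must have sum 7, so r4c5 = 5.
Column 4 now contains 3, leaving r5c4 = 1.
Column 5 now contains 2, so r5c5 = 4.
5 is placed in row 1; hence r1c1 = 1.
Row 2 already has 3, so r2c1 = 5.
Row 3 already has 2, leaving r3c1 = 4.
Column 1 already has 4, which forces r4c1 = 3.
Cage j needs two cells with sum 7; hence r4c2 = 4.
5 is placed in row 4, so r4c3 = 1.
3 is placed in column 1, leaving r5c1 = 2.
Row 5 already has 4, leaving r5c2 = 3.
Row 5 now contains 1, so r5c3 = 5.
The full grid is 1 5 2 4 3 / 5 2 4 3 1 / 4 1 3 5 2 / 3 4 1 2 5 / 2 3 5 1 4.

3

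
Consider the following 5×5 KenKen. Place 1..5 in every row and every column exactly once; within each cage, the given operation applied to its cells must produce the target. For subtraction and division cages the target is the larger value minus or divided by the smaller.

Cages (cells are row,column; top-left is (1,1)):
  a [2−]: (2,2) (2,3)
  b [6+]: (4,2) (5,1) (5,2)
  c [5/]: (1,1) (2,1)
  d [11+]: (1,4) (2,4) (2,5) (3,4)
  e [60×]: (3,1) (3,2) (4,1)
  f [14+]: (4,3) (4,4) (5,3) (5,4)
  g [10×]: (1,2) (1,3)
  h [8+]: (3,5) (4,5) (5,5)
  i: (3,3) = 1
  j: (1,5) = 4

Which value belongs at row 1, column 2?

2

Cage j is a single given cell, which forces (1,5) = 4.
Cage i is given, which forces (3,3) = 1.
Row 1 needs a 3, and only (1,4) is open for it.
Row 1 needs a 1, and only (1,1) is open for it.
Column 1 already has 1, which forces (2,1) = 5.
Cage e has product 60, so (3,2) = 5.
Row 3 now contains 5, which forces (3,5) = 2.
5 is placed in column 2, leaving (1,2) = 2.
Cage g's pair has product 10; hence (1,3) = 5.
The 4 cells of cage d must have sum 11; hence (2,4) = 1.
Cage d needs sum 11, so (2,5) = 3.
Row 3 already has 2, so (3,4) = 4.
1 is placed in row 2, which forces (2,2) = 4.
The two cells of cage a must have difference 2, leaving (2,3) = 2.
4 is placed in row 3; hence (3,1) = 3.
Cage e has product 60, leaving (4,1) = 4.
4 is placed in row 4; hence (4,3) = 3.
The 3 cells of cage b must have sum 6; hence (5,1) = 2.
Column 3 now contains 3; hence (5,3) = 4.
Row 5 already has 2, leaving (5,4) = 5.
Row 5 now contains 5, which forces (5,5) = 1.
Row 4 already has 3; hence (4,2) = 1.
5 is placed in column 4, which forces (4,4) = 2.
1 is placed in column 5, so (4,5) = 5.
1 is placed in row 5, so (5,2) = 3.
The full grid is 1 2 5 3 4 / 5 4 2 1 3 / 3 5 1 4 2 / 4 1 3 2 5 / 2 3 4 5 1.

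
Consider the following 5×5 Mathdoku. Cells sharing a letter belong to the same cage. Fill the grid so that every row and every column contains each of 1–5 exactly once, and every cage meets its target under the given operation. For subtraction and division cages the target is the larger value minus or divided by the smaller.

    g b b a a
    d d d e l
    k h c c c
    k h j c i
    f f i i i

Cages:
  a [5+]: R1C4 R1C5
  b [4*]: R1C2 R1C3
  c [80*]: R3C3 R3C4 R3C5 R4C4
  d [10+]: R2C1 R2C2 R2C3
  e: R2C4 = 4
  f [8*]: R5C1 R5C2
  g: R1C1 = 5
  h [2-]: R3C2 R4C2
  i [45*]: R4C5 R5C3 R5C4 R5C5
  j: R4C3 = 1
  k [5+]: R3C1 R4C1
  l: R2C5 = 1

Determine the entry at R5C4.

1

G is a freebie, which forces R1C1 = 5.
Cage e is given; hence R2C4 = 4.
Cage l is given; hence R2C5 = 1.
Cage j is given, which forces R4C3 = 1.
Column 4 now contains 4, so R4C4 = 2.
Cage i needs product 45; hence R4C5 = 3.
Column 5 already has 1, leaving R5C5 = 5.
Cage b's pair has product 4, which forces R1C2 = 1.
Column 3 now contains 1; hence R1C3 = 4.
1 is placed in row 1, leaving R1C4 = 3.
Row 1 already has 4, leaving R1C5 = 2.
Cage k needs two cells with sum 5, which forces R3C1 = 1.
Column 3 already has 4; hence R3C3 = 2.
Cage c has product 80, leaving R3C4 = 5.
2 is placed in column 5, leaving R3C5 = 4.
3 is placed in row 4, so R4C1 = 4.
Row 4 already has 4; hence R4C2 = 5.
4 is placed in column 1, so R5C1 = 2.
Row 5 now contains 2, which forces R5C2 = 4.
5 is placed in row 5; hence R5C3 = 3.
Cage i needs product 45, so R5C4 = 1.
Column 1 now contains 2, so R2C1 = 3.
Cage d has sum 10, which forces R2C2 = 2.
Column 3 already has 3; hence R2C3 = 5.
Row 3 now contains 2, which forces R3C2 = 3.
Completed grid: 5 1 4 3 2 / 3 2 5 4 1 / 1 3 2 5 4 / 4 5 1 2 3 / 2 4 3 1 5.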